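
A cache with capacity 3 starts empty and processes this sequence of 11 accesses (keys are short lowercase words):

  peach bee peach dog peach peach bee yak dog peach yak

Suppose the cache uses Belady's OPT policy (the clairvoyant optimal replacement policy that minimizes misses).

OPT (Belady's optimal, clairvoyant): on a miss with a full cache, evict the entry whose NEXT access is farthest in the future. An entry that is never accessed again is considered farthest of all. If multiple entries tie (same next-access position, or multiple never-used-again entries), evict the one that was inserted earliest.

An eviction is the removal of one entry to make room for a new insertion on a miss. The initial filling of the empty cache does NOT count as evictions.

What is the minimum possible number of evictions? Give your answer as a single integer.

OPT (Belady) simulation (capacity=3):
  1. access peach: MISS. Cache: [peach]
  2. access bee: MISS. Cache: [peach bee]
  3. access peach: HIT. Next use of peach: step 5. Cache: [peach bee]
  4. access dog: MISS. Cache: [peach bee dog]
  5. access peach: HIT. Next use of peach: step 6. Cache: [peach bee dog]
  6. access peach: HIT. Next use of peach: step 10. Cache: [peach bee dog]
  7. access bee: HIT. Next use of bee: never. Cache: [peach bee dog]
  8. access yak: MISS, evict bee (next use: never). Cache: [peach dog yak]
  9. access dog: HIT. Next use of dog: never. Cache: [peach dog yak]
  10. access peach: HIT. Next use of peach: never. Cache: [peach dog yak]
  11. access yak: HIT. Next use of yak: never. Cache: [peach dog yak]
Total: 7 hits, 4 misses, 1 evictions

Answer: 1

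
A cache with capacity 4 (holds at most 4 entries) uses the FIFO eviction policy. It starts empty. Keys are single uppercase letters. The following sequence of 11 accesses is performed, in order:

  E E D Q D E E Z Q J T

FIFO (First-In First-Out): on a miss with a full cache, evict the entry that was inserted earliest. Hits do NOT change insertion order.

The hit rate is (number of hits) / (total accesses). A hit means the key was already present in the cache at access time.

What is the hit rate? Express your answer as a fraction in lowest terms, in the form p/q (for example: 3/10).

FIFO simulation (capacity=4):
  1. access E: MISS. Cache (old->new): [E]
  2. access E: HIT. Cache (old->new): [E]
  3. access D: MISS. Cache (old->new): [E D]
  4. access Q: MISS. Cache (old->new): [E D Q]
  5. access D: HIT. Cache (old->new): [E D Q]
  6. access E: HIT. Cache (old->new): [E D Q]
  7. access E: HIT. Cache (old->new): [E D Q]
  8. access Z: MISS. Cache (old->new): [E D Q Z]
  9. access Q: HIT. Cache (old->new): [E D Q Z]
  10. access J: MISS, evict E. Cache (old->new): [D Q Z J]
  11. access T: MISS, evict D. Cache (old->new): [Q Z J T]
Total: 5 hits, 6 misses, 2 evictions

Hit rate = 5/11

Answer: 5/11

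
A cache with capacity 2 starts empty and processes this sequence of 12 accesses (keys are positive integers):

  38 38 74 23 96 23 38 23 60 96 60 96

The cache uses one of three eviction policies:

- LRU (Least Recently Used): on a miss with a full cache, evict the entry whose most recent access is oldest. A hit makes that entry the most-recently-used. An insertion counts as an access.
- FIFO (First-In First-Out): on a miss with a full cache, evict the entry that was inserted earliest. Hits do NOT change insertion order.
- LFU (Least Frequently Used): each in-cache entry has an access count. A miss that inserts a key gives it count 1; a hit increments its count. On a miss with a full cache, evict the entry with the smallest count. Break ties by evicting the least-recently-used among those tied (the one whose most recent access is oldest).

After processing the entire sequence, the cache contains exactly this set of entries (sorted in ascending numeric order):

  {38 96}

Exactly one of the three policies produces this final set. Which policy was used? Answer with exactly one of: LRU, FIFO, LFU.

Simulating under each policy and comparing final sets:
  LRU: final set = {60 96} -> differs
  FIFO: final set = {60 96} -> differs
  LFU: final set = {38 96} -> MATCHES target
Only LFU produces the target set.

Answer: LFU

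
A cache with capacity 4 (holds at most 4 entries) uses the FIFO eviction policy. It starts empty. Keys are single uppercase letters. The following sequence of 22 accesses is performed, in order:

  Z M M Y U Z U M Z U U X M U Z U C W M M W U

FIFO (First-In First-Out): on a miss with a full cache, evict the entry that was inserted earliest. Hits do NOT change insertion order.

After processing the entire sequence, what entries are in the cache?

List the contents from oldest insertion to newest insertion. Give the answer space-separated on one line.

FIFO simulation (capacity=4):
  1. access Z: MISS. Cache (old->new): [Z]
  2. access M: MISS. Cache (old->new): [Z M]
  3. access M: HIT. Cache (old->new): [Z M]
  4. access Y: MISS. Cache (old->new): [Z M Y]
  5. access U: MISS. Cache (old->new): [Z M Y U]
  6. access Z: HIT. Cache (old->new): [Z M Y U]
  7. access U: HIT. Cache (old->new): [Z M Y U]
  8. access M: HIT. Cache (old->new): [Z M Y U]
  9. access Z: HIT. Cache (old->new): [Z M Y U]
  10. access U: HIT. Cache (old->new): [Z M Y U]
  11. access U: HIT. Cache (old->new): [Z M Y U]
  12. access X: MISS, evict Z. Cache (old->new): [M Y U X]
  13. access M: HIT. Cache (old->new): [M Y U X]
  14. access U: HIT. Cache (old->new): [M Y U X]
  15. access Z: MISS, evict M. Cache (old->new): [Y U X Z]
  16. access U: HIT. Cache (old->new): [Y U X Z]
  17. access C: MISS, evict Y. Cache (old->new): [U X Z C]
  18. access W: MISS, evict U. Cache (old->new): [X Z C W]
  19. access M: MISS, evict X. Cache (old->new): [Z C W M]
  20. access M: HIT. Cache (old->new): [Z C W M]
  21. access W: HIT. Cache (old->new): [Z C W M]
  22. access U: MISS, evict Z. Cache (old->new): [C W M U]
Total: 12 hits, 10 misses, 6 evictions

Answer: C W M U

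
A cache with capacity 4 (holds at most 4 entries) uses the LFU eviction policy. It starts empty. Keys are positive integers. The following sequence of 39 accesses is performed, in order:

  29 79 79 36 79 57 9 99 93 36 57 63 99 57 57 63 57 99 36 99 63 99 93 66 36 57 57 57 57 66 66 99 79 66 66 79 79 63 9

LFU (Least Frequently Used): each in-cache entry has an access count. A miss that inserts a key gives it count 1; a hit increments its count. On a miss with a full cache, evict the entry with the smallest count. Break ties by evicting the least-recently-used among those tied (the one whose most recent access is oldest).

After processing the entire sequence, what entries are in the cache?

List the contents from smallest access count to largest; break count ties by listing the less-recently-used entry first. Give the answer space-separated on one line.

Answer: 9 99 79 57

Derivation:
LFU simulation (capacity=4):
  1. access 29: MISS. Cache: [29(c=1)]
  2. access 79: MISS. Cache: [29(c=1) 79(c=1)]
  3. access 79: HIT, count now 2. Cache: [29(c=1) 79(c=2)]
  4. access 36: MISS. Cache: [29(c=1) 36(c=1) 79(c=2)]
  5. access 79: HIT, count now 3. Cache: [29(c=1) 36(c=1) 79(c=3)]
  6. access 57: MISS. Cache: [29(c=1) 36(c=1) 57(c=1) 79(c=3)]
  7. access 9: MISS, evict 29(c=1). Cache: [36(c=1) 57(c=1) 9(c=1) 79(c=3)]
  8. access 99: MISS, evict 36(c=1). Cache: [57(c=1) 9(c=1) 99(c=1) 79(c=3)]
  9. access 93: MISS, evict 57(c=1). Cache: [9(c=1) 99(c=1) 93(c=1) 79(c=3)]
  10. access 36: MISS, evict 9(c=1). Cache: [99(c=1) 93(c=1) 36(c=1) 79(c=3)]
  11. access 57: MISS, evict 99(c=1). Cache: [93(c=1) 36(c=1) 57(c=1) 79(c=3)]
  12. access 63: MISS, evict 93(c=1). Cache: [36(c=1) 57(c=1) 63(c=1) 79(c=3)]
  13. access 99: MISS, evict 36(c=1). Cache: [57(c=1) 63(c=1) 99(c=1) 79(c=3)]
  14. access 57: HIT, count now 2. Cache: [63(c=1) 99(c=1) 57(c=2) 79(c=3)]
  15. access 57: HIT, count now 3. Cache: [63(c=1) 99(c=1) 79(c=3) 57(c=3)]
  16. access 63: HIT, count now 2. Cache: [99(c=1) 63(c=2) 79(c=3) 57(c=3)]
  17. access 57: HIT, count now 4. Cache: [99(c=1) 63(c=2) 79(c=3) 57(c=4)]
  18. access 99: HIT, count now 2. Cache: [63(c=2) 99(c=2) 79(c=3) 57(c=4)]
  19. access 36: MISS, evict 63(c=2). Cache: [36(c=1) 99(c=2) 79(c=3) 57(c=4)]
  20. access 99: HIT, count now 3. Cache: [36(c=1) 79(c=3) 99(c=3) 57(c=4)]
  21. access 63: MISS, evict 36(c=1). Cache: [63(c=1) 79(c=3) 99(c=3) 57(c=4)]
  22. access 99: HIT, count now 4. Cache: [63(c=1) 79(c=3) 57(c=4) 99(c=4)]
  23. access 93: MISS, evict 63(c=1). Cache: [93(c=1) 79(c=3) 57(c=4) 99(c=4)]
  24. access 66: MISS, evict 93(c=1). Cache: [66(c=1) 79(c=3) 57(c=4) 99(c=4)]
  25. access 36: MISS, evict 66(c=1). Cache: [36(c=1) 79(c=3) 57(c=4) 99(c=4)]
  26. access 57: HIT, count now 5. Cache: [36(c=1) 79(c=3) 99(c=4) 57(c=5)]
  27. access 57: HIT, count now 6. Cache: [36(c=1) 79(c=3) 99(c=4) 57(c=6)]
  28. access 57: HIT, count now 7. Cache: [36(c=1) 79(c=3) 99(c=4) 57(c=7)]
  29. access 57: HIT, count now 8. Cache: [36(c=1) 79(c=3) 99(c=4) 57(c=8)]
  30. access 66: MISS, evict 36(c=1). Cache: [66(c=1) 79(c=3) 99(c=4) 57(c=8)]
  31. access 66: HIT, count now 2. Cache: [66(c=2) 79(c=3) 99(c=4) 57(c=8)]
  32. access 99: HIT, count now 5. Cache: [66(c=2) 79(c=3) 99(c=5) 57(c=8)]
  33. access 79: HIT, count now 4. Cache: [66(c=2) 79(c=4) 99(c=5) 57(c=8)]
  34. access 66: HIT, count now 3. Cache: [66(c=3) 79(c=4) 99(c=5) 57(c=8)]
  35. access 66: HIT, count now 4. Cache: [79(c=4) 66(c=4) 99(c=5) 57(c=8)]
  36. access 79: HIT, count now 5. Cache: [66(c=4) 99(c=5) 79(c=5) 57(c=8)]
  37. access 79: HIT, count now 6. Cache: [66(c=4) 99(c=5) 79(c=6) 57(c=8)]
  38. access 63: MISS, evict 66(c=4). Cache: [63(c=1) 99(c=5) 79(c=6) 57(c=8)]
  39. access 9: MISS, evict 63(c=1). Cache: [9(c=1) 99(c=5) 79(c=6) 57(c=8)]
Total: 20 hits, 19 misses, 15 evictions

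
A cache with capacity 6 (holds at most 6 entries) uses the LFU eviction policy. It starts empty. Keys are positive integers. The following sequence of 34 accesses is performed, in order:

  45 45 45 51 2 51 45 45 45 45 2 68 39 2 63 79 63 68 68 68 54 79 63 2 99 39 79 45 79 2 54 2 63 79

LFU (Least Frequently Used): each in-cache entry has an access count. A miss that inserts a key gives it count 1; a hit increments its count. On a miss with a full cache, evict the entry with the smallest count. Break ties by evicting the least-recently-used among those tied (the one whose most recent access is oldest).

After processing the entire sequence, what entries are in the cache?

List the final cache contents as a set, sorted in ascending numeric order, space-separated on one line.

LFU simulation (capacity=6):
  1. access 45: MISS. Cache: [45(c=1)]
  2. access 45: HIT, count now 2. Cache: [45(c=2)]
  3. access 45: HIT, count now 3. Cache: [45(c=3)]
  4. access 51: MISS. Cache: [51(c=1) 45(c=3)]
  5. access 2: MISS. Cache: [51(c=1) 2(c=1) 45(c=3)]
  6. access 51: HIT, count now 2. Cache: [2(c=1) 51(c=2) 45(c=3)]
  7. access 45: HIT, count now 4. Cache: [2(c=1) 51(c=2) 45(c=4)]
  8. access 45: HIT, count now 5. Cache: [2(c=1) 51(c=2) 45(c=5)]
  9. access 45: HIT, count now 6. Cache: [2(c=1) 51(c=2) 45(c=6)]
  10. access 45: HIT, count now 7. Cache: [2(c=1) 51(c=2) 45(c=7)]
  11. access 2: HIT, count now 2. Cache: [51(c=2) 2(c=2) 45(c=7)]
  12. access 68: MISS. Cache: [68(c=1) 51(c=2) 2(c=2) 45(c=7)]
  13. access 39: MISS. Cache: [68(c=1) 39(c=1) 51(c=2) 2(c=2) 45(c=7)]
  14. access 2: HIT, count now 3. Cache: [68(c=1) 39(c=1) 51(c=2) 2(c=3) 45(c=7)]
  15. access 63: MISS. Cache: [68(c=1) 39(c=1) 63(c=1) 51(c=2) 2(c=3) 45(c=7)]
  16. access 79: MISS, evict 68(c=1). Cache: [39(c=1) 63(c=1) 79(c=1) 51(c=2) 2(c=3) 45(c=7)]
  17. access 63: HIT, count now 2. Cache: [39(c=1) 79(c=1) 51(c=2) 63(c=2) 2(c=3) 45(c=7)]
  18. access 68: MISS, evict 39(c=1). Cache: [79(c=1) 68(c=1) 51(c=2) 63(c=2) 2(c=3) 45(c=7)]
  19. access 68: HIT, count now 2. Cache: [79(c=1) 51(c=2) 63(c=2) 68(c=2) 2(c=3) 45(c=7)]
  20. access 68: HIT, count now 3. Cache: [79(c=1) 51(c=2) 63(c=2) 2(c=3) 68(c=3) 45(c=7)]
  21. access 54: MISS, evict 79(c=1). Cache: [54(c=1) 51(c=2) 63(c=2) 2(c=3) 68(c=3) 45(c=7)]
  22. access 79: MISS, evict 54(c=1). Cache: [79(c=1) 51(c=2) 63(c=2) 2(c=3) 68(c=3) 45(c=7)]
  23. access 63: HIT, count now 3. Cache: [79(c=1) 51(c=2) 2(c=3) 68(c=3) 63(c=3) 45(c=7)]
  24. access 2: HIT, count now 4. Cache: [79(c=1) 51(c=2) 68(c=3) 63(c=3) 2(c=4) 45(c=7)]
  25. access 99: MISS, evict 79(c=1). Cache: [99(c=1) 51(c=2) 68(c=3) 63(c=3) 2(c=4) 45(c=7)]
  26. access 39: MISS, evict 99(c=1). Cache: [39(c=1) 51(c=2) 68(c=3) 63(c=3) 2(c=4) 45(c=7)]
  27. access 79: MISS, evict 39(c=1). Cache: [79(c=1) 51(c=2) 68(c=3) 63(c=3) 2(c=4) 45(c=7)]
  28. access 45: HIT, count now 8. Cache: [79(c=1) 51(c=2) 68(c=3) 63(c=3) 2(c=4) 45(c=8)]
  29. access 79: HIT, count now 2. Cache: [51(c=2) 79(c=2) 68(c=3) 63(c=3) 2(c=4) 45(c=8)]
  30. access 2: HIT, count now 5. Cache: [51(c=2) 79(c=2) 68(c=3) 63(c=3) 2(c=5) 45(c=8)]
  31. access 54: MISS, evict 51(c=2). Cache: [54(c=1) 79(c=2) 68(c=3) 63(c=3) 2(c=5) 45(c=8)]
  32. access 2: HIT, count now 6. Cache: [54(c=1) 79(c=2) 68(c=3) 63(c=3) 2(c=6) 45(c=8)]
  33. access 63: HIT, count now 4. Cache: [54(c=1) 79(c=2) 68(c=3) 63(c=4) 2(c=6) 45(c=8)]
  34. access 79: HIT, count now 3. Cache: [54(c=1) 68(c=3) 79(c=3) 63(c=4) 2(c=6) 45(c=8)]
Total: 20 hits, 14 misses, 8 evictions

Answer: 2 45 54 63 68 79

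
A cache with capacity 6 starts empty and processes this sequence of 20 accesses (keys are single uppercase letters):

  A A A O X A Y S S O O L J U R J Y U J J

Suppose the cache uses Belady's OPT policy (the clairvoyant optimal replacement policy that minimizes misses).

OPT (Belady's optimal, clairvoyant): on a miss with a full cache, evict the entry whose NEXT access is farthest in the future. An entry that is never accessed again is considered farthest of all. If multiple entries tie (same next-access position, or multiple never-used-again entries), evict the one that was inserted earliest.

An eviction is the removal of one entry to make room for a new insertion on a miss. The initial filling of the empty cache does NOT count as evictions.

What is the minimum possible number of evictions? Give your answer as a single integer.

Answer: 3

Derivation:
OPT (Belady) simulation (capacity=6):
  1. access A: MISS. Cache: [A]
  2. access A: HIT. Next use of A: step 3. Cache: [A]
  3. access A: HIT. Next use of A: step 6. Cache: [A]
  4. access O: MISS. Cache: [A O]
  5. access X: MISS. Cache: [A O X]
  6. access A: HIT. Next use of A: never. Cache: [A O X]
  7. access Y: MISS. Cache: [A O X Y]
  8. access S: MISS. Cache: [A O X Y S]
  9. access S: HIT. Next use of S: never. Cache: [A O X Y S]
  10. access O: HIT. Next use of O: step 11. Cache: [A O X Y S]
  11. access O: HIT. Next use of O: never. Cache: [A O X Y S]
  12. access L: MISS. Cache: [A O X Y S L]
  13. access J: MISS, evict A (next use: never). Cache: [O X Y S L J]
  14. access U: MISS, evict O (next use: never). Cache: [X Y S L J U]
  15. access R: MISS, evict X (next use: never). Cache: [Y S L J U R]
  16. access J: HIT. Next use of J: step 19. Cache: [Y S L J U R]
  17. access Y: HIT. Next use of Y: never. Cache: [Y S L J U R]
  18. access U: HIT. Next use of U: never. Cache: [Y S L J U R]
  19. access J: HIT. Next use of J: step 20. Cache: [Y S L J U R]
  20. access J: HIT. Next use of J: never. Cache: [Y S L J U R]
Total: 11 hits, 9 misses, 3 evictions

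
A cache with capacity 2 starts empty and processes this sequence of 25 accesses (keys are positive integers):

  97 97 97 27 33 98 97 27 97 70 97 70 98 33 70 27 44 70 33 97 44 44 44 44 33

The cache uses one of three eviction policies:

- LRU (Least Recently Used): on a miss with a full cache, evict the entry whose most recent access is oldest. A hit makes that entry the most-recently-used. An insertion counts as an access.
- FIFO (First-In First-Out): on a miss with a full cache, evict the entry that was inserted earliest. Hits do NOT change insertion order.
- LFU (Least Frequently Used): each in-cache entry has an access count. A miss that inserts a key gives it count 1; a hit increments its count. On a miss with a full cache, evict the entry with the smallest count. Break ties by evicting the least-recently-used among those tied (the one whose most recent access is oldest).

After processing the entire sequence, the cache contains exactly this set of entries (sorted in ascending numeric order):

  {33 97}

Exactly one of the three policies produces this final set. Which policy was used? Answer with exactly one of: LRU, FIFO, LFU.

Answer: LFU

Derivation:
Simulating under each policy and comparing final sets:
  LRU: final set = {33 44} -> differs
  FIFO: final set = {33 44} -> differs
  LFU: final set = {33 97} -> MATCHES target
Only LFU produces the target set.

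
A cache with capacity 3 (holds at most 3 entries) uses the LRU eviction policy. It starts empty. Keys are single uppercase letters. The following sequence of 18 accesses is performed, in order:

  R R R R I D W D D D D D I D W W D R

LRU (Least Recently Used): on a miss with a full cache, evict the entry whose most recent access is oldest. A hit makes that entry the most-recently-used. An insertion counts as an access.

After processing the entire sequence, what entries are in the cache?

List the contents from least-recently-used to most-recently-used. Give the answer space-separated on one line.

LRU simulation (capacity=3):
  1. access R: MISS. Cache (LRU->MRU): [R]
  2. access R: HIT. Cache (LRU->MRU): [R]
  3. access R: HIT. Cache (LRU->MRU): [R]
  4. access R: HIT. Cache (LRU->MRU): [R]
  5. access I: MISS. Cache (LRU->MRU): [R I]
  6. access D: MISS. Cache (LRU->MRU): [R I D]
  7. access W: MISS, evict R. Cache (LRU->MRU): [I D W]
  8. access D: HIT. Cache (LRU->MRU): [I W D]
  9. access D: HIT. Cache (LRU->MRU): [I W D]
  10. access D: HIT. Cache (LRU->MRU): [I W D]
  11. access D: HIT. Cache (LRU->MRU): [I W D]
  12. access D: HIT. Cache (LRU->MRU): [I W D]
  13. access I: HIT. Cache (LRU->MRU): [W D I]
  14. access D: HIT. Cache (LRU->MRU): [W I D]
  15. access W: HIT. Cache (LRU->MRU): [I D W]
  16. access W: HIT. Cache (LRU->MRU): [I D W]
  17. access D: HIT. Cache (LRU->MRU): [I W D]
  18. access R: MISS, evict I. Cache (LRU->MRU): [W D R]
Total: 13 hits, 5 misses, 2 evictions

Answer: W D R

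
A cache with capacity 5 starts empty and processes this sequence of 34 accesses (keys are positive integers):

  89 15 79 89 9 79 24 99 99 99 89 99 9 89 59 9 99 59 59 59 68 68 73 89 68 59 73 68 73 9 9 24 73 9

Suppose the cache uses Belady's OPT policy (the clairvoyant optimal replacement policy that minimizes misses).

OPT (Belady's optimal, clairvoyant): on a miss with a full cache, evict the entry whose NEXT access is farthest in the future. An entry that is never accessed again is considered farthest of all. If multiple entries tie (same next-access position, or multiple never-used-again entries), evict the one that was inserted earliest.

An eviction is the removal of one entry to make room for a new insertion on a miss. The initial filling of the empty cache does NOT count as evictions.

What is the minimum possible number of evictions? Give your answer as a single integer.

Answer: 5

Derivation:
OPT (Belady) simulation (capacity=5):
  1. access 89: MISS. Cache: [89]
  2. access 15: MISS. Cache: [89 15]
  3. access 79: MISS. Cache: [89 15 79]
  4. access 89: HIT. Next use of 89: step 11. Cache: [89 15 79]
  5. access 9: MISS. Cache: [89 15 79 9]
  6. access 79: HIT. Next use of 79: never. Cache: [89 15 79 9]
  7. access 24: MISS. Cache: [89 15 79 9 24]
  8. access 99: MISS, evict 15 (next use: never). Cache: [89 79 9 24 99]
  9. access 99: HIT. Next use of 99: step 10. Cache: [89 79 9 24 99]
  10. access 99: HIT. Next use of 99: step 12. Cache: [89 79 9 24 99]
  11. access 89: HIT. Next use of 89: step 14. Cache: [89 79 9 24 99]
  12. access 99: HIT. Next use of 99: step 17. Cache: [89 79 9 24 99]
  13. access 9: HIT. Next use of 9: step 16. Cache: [89 79 9 24 99]
  14. access 89: HIT. Next use of 89: step 24. Cache: [89 79 9 24 99]
  15. access 59: MISS, evict 79 (next use: never). Cache: [89 9 24 99 59]
  16. access 9: HIT. Next use of 9: step 30. Cache: [89 9 24 99 59]
  17. access 99: HIT. Next use of 99: never. Cache: [89 9 24 99 59]
  18. access 59: HIT. Next use of 59: step 19. Cache: [89 9 24 99 59]
  19. access 59: HIT. Next use of 59: step 20. Cache: [89 9 24 99 59]
  20. access 59: HIT. Next use of 59: step 26. Cache: [89 9 24 99 59]
  21. access 68: MISS, evict 99 (next use: never). Cache: [89 9 24 59 68]
  22. access 68: HIT. Next use of 68: step 25. Cache: [89 9 24 59 68]
  23. access 73: MISS, evict 24 (next use: step 32). Cache: [89 9 59 68 73]
  24. access 89: HIT. Next use of 89: never. Cache: [89 9 59 68 73]
  25. access 68: HIT. Next use of 68: step 28. Cache: [89 9 59 68 73]
  26. access 59: HIT. Next use of 59: never. Cache: [89 9 59 68 73]
  27. access 73: HIT. Next use of 73: step 29. Cache: [89 9 59 68 73]
  28. access 68: HIT. Next use of 68: never. Cache: [89 9 59 68 73]
  29. access 73: HIT. Next use of 73: step 33. Cache: [89 9 59 68 73]
  30. access 9: HIT. Next use of 9: step 31. Cache: [89 9 59 68 73]
  31. access 9: HIT. Next use of 9: step 34. Cache: [89 9 59 68 73]
  32. access 24: MISS, evict 89 (next use: never). Cache: [9 59 68 73 24]
  33. access 73: HIT. Next use of 73: never. Cache: [9 59 68 73 24]
  34. access 9: HIT. Next use of 9: never. Cache: [9 59 68 73 24]
Total: 24 hits, 10 misses, 5 evictions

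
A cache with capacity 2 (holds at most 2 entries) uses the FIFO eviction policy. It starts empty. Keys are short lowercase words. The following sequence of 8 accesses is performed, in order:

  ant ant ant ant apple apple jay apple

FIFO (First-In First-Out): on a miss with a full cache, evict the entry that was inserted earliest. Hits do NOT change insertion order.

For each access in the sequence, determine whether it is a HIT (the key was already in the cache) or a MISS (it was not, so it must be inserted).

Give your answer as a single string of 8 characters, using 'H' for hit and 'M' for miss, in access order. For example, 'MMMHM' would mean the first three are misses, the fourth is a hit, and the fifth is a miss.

FIFO simulation (capacity=2):
  1. access ant: MISS. Cache (old->new): [ant]
  2. access ant: HIT. Cache (old->new): [ant]
  3. access ant: HIT. Cache (old->new): [ant]
  4. access ant: HIT. Cache (old->new): [ant]
  5. access apple: MISS. Cache (old->new): [ant apple]
  6. access apple: HIT. Cache (old->new): [ant apple]
  7. access jay: MISS, evict ant. Cache (old->new): [apple jay]
  8. access apple: HIT. Cache (old->new): [apple jay]
Total: 5 hits, 3 misses, 1 evictions

Answer: MHHHMHMH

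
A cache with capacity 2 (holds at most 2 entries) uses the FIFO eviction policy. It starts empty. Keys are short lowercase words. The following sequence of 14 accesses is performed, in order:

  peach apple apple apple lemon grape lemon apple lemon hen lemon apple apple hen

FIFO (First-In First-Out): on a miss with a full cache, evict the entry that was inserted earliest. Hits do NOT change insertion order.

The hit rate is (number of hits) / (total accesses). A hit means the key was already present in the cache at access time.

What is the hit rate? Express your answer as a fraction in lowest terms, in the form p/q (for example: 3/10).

FIFO simulation (capacity=2):
  1. access peach: MISS. Cache (old->new): [peach]
  2. access apple: MISS. Cache (old->new): [peach apple]
  3. access apple: HIT. Cache (old->new): [peach apple]
  4. access apple: HIT. Cache (old->new): [peach apple]
  5. access lemon: MISS, evict peach. Cache (old->new): [apple lemon]
  6. access grape: MISS, evict apple. Cache (old->new): [lemon grape]
  7. access lemon: HIT. Cache (old->new): [lemon grape]
  8. access apple: MISS, evict lemon. Cache (old->new): [grape apple]
  9. access lemon: MISS, evict grape. Cache (old->new): [apple lemon]
  10. access hen: MISS, evict apple. Cache (old->new): [lemon hen]
  11. access lemon: HIT. Cache (old->new): [lemon hen]
  12. access apple: MISS, evict lemon. Cache (old->new): [hen apple]
  13. access apple: HIT. Cache (old->new): [hen apple]
  14. access hen: HIT. Cache (old->new): [hen apple]
Total: 6 hits, 8 misses, 6 evictions

Hit rate = 6/14 = 3/7

Answer: 3/7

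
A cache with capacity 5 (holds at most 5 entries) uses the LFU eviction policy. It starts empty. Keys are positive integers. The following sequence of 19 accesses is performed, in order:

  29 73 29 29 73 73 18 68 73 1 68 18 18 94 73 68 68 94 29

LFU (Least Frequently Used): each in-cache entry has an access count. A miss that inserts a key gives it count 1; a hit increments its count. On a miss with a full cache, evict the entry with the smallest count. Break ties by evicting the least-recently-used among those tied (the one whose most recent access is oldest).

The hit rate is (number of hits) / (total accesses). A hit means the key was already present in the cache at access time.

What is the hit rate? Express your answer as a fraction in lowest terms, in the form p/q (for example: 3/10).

LFU simulation (capacity=5):
  1. access 29: MISS. Cache: [29(c=1)]
  2. access 73: MISS. Cache: [29(c=1) 73(c=1)]
  3. access 29: HIT, count now 2. Cache: [73(c=1) 29(c=2)]
  4. access 29: HIT, count now 3. Cache: [73(c=1) 29(c=3)]
  5. access 73: HIT, count now 2. Cache: [73(c=2) 29(c=3)]
  6. access 73: HIT, count now 3. Cache: [29(c=3) 73(c=3)]
  7. access 18: MISS. Cache: [18(c=1) 29(c=3) 73(c=3)]
  8. access 68: MISS. Cache: [18(c=1) 68(c=1) 29(c=3) 73(c=3)]
  9. access 73: HIT, count now 4. Cache: [18(c=1) 68(c=1) 29(c=3) 73(c=4)]
  10. access 1: MISS. Cache: [18(c=1) 68(c=1) 1(c=1) 29(c=3) 73(c=4)]
  11. access 68: HIT, count now 2. Cache: [18(c=1) 1(c=1) 68(c=2) 29(c=3) 73(c=4)]
  12. access 18: HIT, count now 2. Cache: [1(c=1) 68(c=2) 18(c=2) 29(c=3) 73(c=4)]
  13. access 18: HIT, count now 3. Cache: [1(c=1) 68(c=2) 29(c=3) 18(c=3) 73(c=4)]
  14. access 94: MISS, evict 1(c=1). Cache: [94(c=1) 68(c=2) 29(c=3) 18(c=3) 73(c=4)]
  15. access 73: HIT, count now 5. Cache: [94(c=1) 68(c=2) 29(c=3) 18(c=3) 73(c=5)]
  16. access 68: HIT, count now 3. Cache: [94(c=1) 29(c=3) 18(c=3) 68(c=3) 73(c=5)]
  17. access 68: HIT, count now 4. Cache: [94(c=1) 29(c=3) 18(c=3) 68(c=4) 73(c=5)]
  18. access 94: HIT, count now 2. Cache: [94(c=2) 29(c=3) 18(c=3) 68(c=4) 73(c=5)]
  19. access 29: HIT, count now 4. Cache: [94(c=2) 18(c=3) 68(c=4) 29(c=4) 73(c=5)]
Total: 13 hits, 6 misses, 1 evictions

Hit rate = 13/19

Answer: 13/19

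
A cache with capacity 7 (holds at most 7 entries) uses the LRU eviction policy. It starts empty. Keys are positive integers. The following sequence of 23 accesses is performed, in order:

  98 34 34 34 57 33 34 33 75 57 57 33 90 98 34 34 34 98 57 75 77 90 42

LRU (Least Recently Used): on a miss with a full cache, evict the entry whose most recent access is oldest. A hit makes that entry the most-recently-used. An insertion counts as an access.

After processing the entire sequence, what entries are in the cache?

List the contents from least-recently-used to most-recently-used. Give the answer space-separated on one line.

Answer: 34 98 57 75 77 90 42

Derivation:
LRU simulation (capacity=7):
  1. access 98: MISS. Cache (LRU->MRU): [98]
  2. access 34: MISS. Cache (LRU->MRU): [98 34]
  3. access 34: HIT. Cache (LRU->MRU): [98 34]
  4. access 34: HIT. Cache (LRU->MRU): [98 34]
  5. access 57: MISS. Cache (LRU->MRU): [98 34 57]
  6. access 33: MISS. Cache (LRU->MRU): [98 34 57 33]
  7. access 34: HIT. Cache (LRU->MRU): [98 57 33 34]
  8. access 33: HIT. Cache (LRU->MRU): [98 57 34 33]
  9. access 75: MISS. Cache (LRU->MRU): [98 57 34 33 75]
  10. access 57: HIT. Cache (LRU->MRU): [98 34 33 75 57]
  11. access 57: HIT. Cache (LRU->MRU): [98 34 33 75 57]
  12. access 33: HIT. Cache (LRU->MRU): [98 34 75 57 33]
  13. access 90: MISS. Cache (LRU->MRU): [98 34 75 57 33 90]
  14. access 98: HIT. Cache (LRU->MRU): [34 75 57 33 90 98]
  15. access 34: HIT. Cache (LRU->MRU): [75 57 33 90 98 34]
  16. access 34: HIT. Cache (LRU->MRU): [75 57 33 90 98 34]
  17. access 34: HIT. Cache (LRU->MRU): [75 57 33 90 98 34]
  18. access 98: HIT. Cache (LRU->MRU): [75 57 33 90 34 98]
  19. access 57: HIT. Cache (LRU->MRU): [75 33 90 34 98 57]
  20. access 75: HIT. Cache (LRU->MRU): [33 90 34 98 57 75]
  21. access 77: MISS. Cache (LRU->MRU): [33 90 34 98 57 75 77]
  22. access 90: HIT. Cache (LRU->MRU): [33 34 98 57 75 77 90]
  23. access 42: MISS, evict 33. Cache (LRU->MRU): [34 98 57 75 77 90 42]
Total: 15 hits, 8 misses, 1 evictions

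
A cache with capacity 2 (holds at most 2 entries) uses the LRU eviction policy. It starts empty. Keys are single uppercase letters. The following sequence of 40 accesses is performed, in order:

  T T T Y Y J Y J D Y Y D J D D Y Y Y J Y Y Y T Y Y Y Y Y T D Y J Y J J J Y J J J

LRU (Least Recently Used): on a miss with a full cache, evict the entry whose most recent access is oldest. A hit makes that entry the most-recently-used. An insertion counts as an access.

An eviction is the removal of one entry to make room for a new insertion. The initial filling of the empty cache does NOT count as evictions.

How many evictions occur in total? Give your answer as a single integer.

Answer: 10

Derivation:
LRU simulation (capacity=2):
  1. access T: MISS. Cache (LRU->MRU): [T]
  2. access T: HIT. Cache (LRU->MRU): [T]
  3. access T: HIT. Cache (LRU->MRU): [T]
  4. access Y: MISS. Cache (LRU->MRU): [T Y]
  5. access Y: HIT. Cache (LRU->MRU): [T Y]
  6. access J: MISS, evict T. Cache (LRU->MRU): [Y J]
  7. access Y: HIT. Cache (LRU->MRU): [J Y]
  8. access J: HIT. Cache (LRU->MRU): [Y J]
  9. access D: MISS, evict Y. Cache (LRU->MRU): [J D]
  10. access Y: MISS, evict J. Cache (LRU->MRU): [D Y]
  11. access Y: HIT. Cache (LRU->MRU): [D Y]
  12. access D: HIT. Cache (LRU->MRU): [Y D]
  13. access J: MISS, evict Y. Cache (LRU->MRU): [D J]
  14. access D: HIT. Cache (LRU->MRU): [J D]
  15. access D: HIT. Cache (LRU->MRU): [J D]
  16. access Y: MISS, evict J. Cache (LRU->MRU): [D Y]
  17. access Y: HIT. Cache (LRU->MRU): [D Y]
  18. access Y: HIT. Cache (LRU->MRU): [D Y]
  19. access J: MISS, evict D. Cache (LRU->MRU): [Y J]
  20. access Y: HIT. Cache (LRU->MRU): [J Y]
  21. access Y: HIT. Cache (LRU->MRU): [J Y]
  22. access Y: HIT. Cache (LRU->MRU): [J Y]
  23. access T: MISS, evict J. Cache (LRU->MRU): [Y T]
  24. access Y: HIT. Cache (LRU->MRU): [T Y]
  25. access Y: HIT. Cache (LRU->MRU): [T Y]
  26. access Y: HIT. Cache (LRU->MRU): [T Y]
  27. access Y: HIT. Cache (LRU->MRU): [T Y]
  28. access Y: HIT. Cache (LRU->MRU): [T Y]
  29. access T: HIT. Cache (LRU->MRU): [Y T]
  30. access D: MISS, evict Y. Cache (LRU->MRU): [T D]
  31. access Y: MISS, evict T. Cache (LRU->MRU): [D Y]
  32. access J: MISS, evict D. Cache (LRU->MRU): [Y J]
  33. access Y: HIT. Cache (LRU->MRU): [J Y]
  34. access J: HIT. Cache (LRU->MRU): [Y J]
  35. access J: HIT. Cache (LRU->MRU): [Y J]
  36. access J: HIT. Cache (LRU->MRU): [Y J]
  37. access Y: HIT. Cache (LRU->MRU): [J Y]
  38. access J: HIT. Cache (LRU->MRU): [Y J]
  39. access J: HIT. Cache (LRU->MRU): [Y J]
  40. access J: HIT. Cache (LRU->MRU): [Y J]
Total: 28 hits, 12 misses, 10 evictions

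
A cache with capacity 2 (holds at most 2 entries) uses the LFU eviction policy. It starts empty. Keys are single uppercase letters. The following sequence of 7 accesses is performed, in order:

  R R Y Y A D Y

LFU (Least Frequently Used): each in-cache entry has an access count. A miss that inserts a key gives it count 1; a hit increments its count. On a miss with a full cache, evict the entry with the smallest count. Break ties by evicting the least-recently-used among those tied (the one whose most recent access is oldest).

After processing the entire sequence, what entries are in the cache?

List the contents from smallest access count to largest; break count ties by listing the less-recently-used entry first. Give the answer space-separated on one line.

LFU simulation (capacity=2):
  1. access R: MISS. Cache: [R(c=1)]
  2. access R: HIT, count now 2. Cache: [R(c=2)]
  3. access Y: MISS. Cache: [Y(c=1) R(c=2)]
  4. access Y: HIT, count now 2. Cache: [R(c=2) Y(c=2)]
  5. access A: MISS, evict R(c=2). Cache: [A(c=1) Y(c=2)]
  6. access D: MISS, evict A(c=1). Cache: [D(c=1) Y(c=2)]
  7. access Y: HIT, count now 3. Cache: [D(c=1) Y(c=3)]
Total: 3 hits, 4 misses, 2 evictions

Answer: D Y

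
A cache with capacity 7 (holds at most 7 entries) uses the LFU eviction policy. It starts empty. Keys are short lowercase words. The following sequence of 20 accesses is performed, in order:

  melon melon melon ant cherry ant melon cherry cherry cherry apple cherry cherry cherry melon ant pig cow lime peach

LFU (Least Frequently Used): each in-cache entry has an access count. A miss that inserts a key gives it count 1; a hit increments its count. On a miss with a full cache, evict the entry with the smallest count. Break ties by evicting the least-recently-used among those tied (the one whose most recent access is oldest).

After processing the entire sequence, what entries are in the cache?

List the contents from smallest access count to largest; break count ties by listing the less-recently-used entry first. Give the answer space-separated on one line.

LFU simulation (capacity=7):
  1. access melon: MISS. Cache: [melon(c=1)]
  2. access melon: HIT, count now 2. Cache: [melon(c=2)]
  3. access melon: HIT, count now 3. Cache: [melon(c=3)]
  4. access ant: MISS. Cache: [ant(c=1) melon(c=3)]
  5. access cherry: MISS. Cache: [ant(c=1) cherry(c=1) melon(c=3)]
  6. access ant: HIT, count now 2. Cache: [cherry(c=1) ant(c=2) melon(c=3)]
  7. access melon: HIT, count now 4. Cache: [cherry(c=1) ant(c=2) melon(c=4)]
  8. access cherry: HIT, count now 2. Cache: [ant(c=2) cherry(c=2) melon(c=4)]
  9. access cherry: HIT, count now 3. Cache: [ant(c=2) cherry(c=3) melon(c=4)]
  10. access cherry: HIT, count now 4. Cache: [ant(c=2) melon(c=4) cherry(c=4)]
  11. access apple: MISS. Cache: [apple(c=1) ant(c=2) melon(c=4) cherry(c=4)]
  12. access cherry: HIT, count now 5. Cache: [apple(c=1) ant(c=2) melon(c=4) cherry(c=5)]
  13. access cherry: HIT, count now 6. Cache: [apple(c=1) ant(c=2) melon(c=4) cherry(c=6)]
  14. access cherry: HIT, count now 7. Cache: [apple(c=1) ant(c=2) melon(c=4) cherry(c=7)]
  15. access melon: HIT, count now 5. Cache: [apple(c=1) ant(c=2) melon(c=5) cherry(c=7)]
  16. access ant: HIT, count now 3. Cache: [apple(c=1) ant(c=3) melon(c=5) cherry(c=7)]
  17. access pig: MISS. Cache: [apple(c=1) pig(c=1) ant(c=3) melon(c=5) cherry(c=7)]
  18. access cow: MISS. Cache: [apple(c=1) pig(c=1) cow(c=1) ant(c=3) melon(c=5) cherry(c=7)]
  19. access lime: MISS. Cache: [apple(c=1) pig(c=1) cow(c=1) lime(c=1) ant(c=3) melon(c=5) cherry(c=7)]
  20. access peach: MISS, evict apple(c=1). Cache: [pig(c=1) cow(c=1) lime(c=1) peach(c=1) ant(c=3) melon(c=5) cherry(c=7)]
Total: 12 hits, 8 misses, 1 evictions

Answer: pig cow lime peach ant melon cherry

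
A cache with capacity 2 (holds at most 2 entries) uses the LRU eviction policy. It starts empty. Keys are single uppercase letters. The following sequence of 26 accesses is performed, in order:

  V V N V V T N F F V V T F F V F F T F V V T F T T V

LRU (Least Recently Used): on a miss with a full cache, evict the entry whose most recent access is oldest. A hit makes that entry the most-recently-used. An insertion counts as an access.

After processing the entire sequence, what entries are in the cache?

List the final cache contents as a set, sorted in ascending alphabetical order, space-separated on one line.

Answer: T V

Derivation:
LRU simulation (capacity=2):
  1. access V: MISS. Cache (LRU->MRU): [V]
  2. access V: HIT. Cache (LRU->MRU): [V]
  3. access N: MISS. Cache (LRU->MRU): [V N]
  4. access V: HIT. Cache (LRU->MRU): [N V]
  5. access V: HIT. Cache (LRU->MRU): [N V]
  6. access T: MISS, evict N. Cache (LRU->MRU): [V T]
  7. access N: MISS, evict V. Cache (LRU->MRU): [T N]
  8. access F: MISS, evict T. Cache (LRU->MRU): [N F]
  9. access F: HIT. Cache (LRU->MRU): [N F]
  10. access V: MISS, evict N. Cache (LRU->MRU): [F V]
  11. access V: HIT. Cache (LRU->MRU): [F V]
  12. access T: MISS, evict F. Cache (LRU->MRU): [V T]
  13. access F: MISS, evict V. Cache (LRU->MRU): [T F]
  14. access F: HIT. Cache (LRU->MRU): [T F]
  15. access V: MISS, evict T. Cache (LRU->MRU): [F V]
  16. access F: HIT. Cache (LRU->MRU): [V F]
  17. access F: HIT. Cache (LRU->MRU): [V F]
  18. access T: MISS, evict V. Cache (LRU->MRU): [F T]
  19. access F: HIT. Cache (LRU->MRU): [T F]
  20. access V: MISS, evict T. Cache (LRU->MRU): [F V]
  21. access V: HIT. Cache (LRU->MRU): [F V]
  22. access T: MISS, evict F. Cache (LRU->MRU): [V T]
  23. access F: MISS, evict V. Cache (LRU->MRU): [T F]
  24. access T: HIT. Cache (LRU->MRU): [F T]
  25. access T: HIT. Cache (LRU->MRU): [F T]
  26. access V: MISS, evict F. Cache (LRU->MRU): [T V]
Total: 12 hits, 14 misses, 12 evictions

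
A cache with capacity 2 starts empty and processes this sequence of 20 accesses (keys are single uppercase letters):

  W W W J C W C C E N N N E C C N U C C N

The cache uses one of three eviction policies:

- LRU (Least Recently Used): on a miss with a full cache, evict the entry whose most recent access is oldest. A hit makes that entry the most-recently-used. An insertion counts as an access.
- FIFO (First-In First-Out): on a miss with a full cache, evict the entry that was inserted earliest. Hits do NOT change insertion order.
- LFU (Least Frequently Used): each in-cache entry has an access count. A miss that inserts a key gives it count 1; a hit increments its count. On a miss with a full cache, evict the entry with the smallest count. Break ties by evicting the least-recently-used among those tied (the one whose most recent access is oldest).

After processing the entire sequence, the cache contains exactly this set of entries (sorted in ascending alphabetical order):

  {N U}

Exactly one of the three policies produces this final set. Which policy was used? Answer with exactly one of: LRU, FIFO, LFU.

Simulating under each policy and comparing final sets:
  LRU: final set = {C N} -> differs
  FIFO: final set = {N U} -> MATCHES target
  LFU: final set = {N W} -> differs
Only FIFO produces the target set.

Answer: FIFO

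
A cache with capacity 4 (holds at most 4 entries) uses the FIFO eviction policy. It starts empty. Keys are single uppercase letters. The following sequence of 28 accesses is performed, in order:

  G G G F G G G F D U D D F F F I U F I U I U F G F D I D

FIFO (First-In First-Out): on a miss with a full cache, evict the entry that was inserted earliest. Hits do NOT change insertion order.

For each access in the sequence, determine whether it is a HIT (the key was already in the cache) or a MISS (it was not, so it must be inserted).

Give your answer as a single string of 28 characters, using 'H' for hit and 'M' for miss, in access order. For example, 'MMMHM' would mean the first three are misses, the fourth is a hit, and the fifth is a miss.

FIFO simulation (capacity=4):
  1. access G: MISS. Cache (old->new): [G]
  2. access G: HIT. Cache (old->new): [G]
  3. access G: HIT. Cache (old->new): [G]
  4. access F: MISS. Cache (old->new): [G F]
  5. access G: HIT. Cache (old->new): [G F]
  6. access G: HIT. Cache (old->new): [G F]
  7. access G: HIT. Cache (old->new): [G F]
  8. access F: HIT. Cache (old->new): [G F]
  9. access D: MISS. Cache (old->new): [G F D]
  10. access U: MISS. Cache (old->new): [G F D U]
  11. access D: HIT. Cache (old->new): [G F D U]
  12. access D: HIT. Cache (old->new): [G F D U]
  13. access F: HIT. Cache (old->new): [G F D U]
  14. access F: HIT. Cache (old->new): [G F D U]
  15. access F: HIT. Cache (old->new): [G F D U]
  16. access I: MISS, evict G. Cache (old->new): [F D U I]
  17. access U: HIT. Cache (old->new): [F D U I]
  18. access F: HIT. Cache (old->new): [F D U I]
  19. access I: HIT. Cache (old->new): [F D U I]
  20. access U: HIT. Cache (old->new): [F D U I]
  21. access I: HIT. Cache (old->new): [F D U I]
  22. access U: HIT. Cache (old->new): [F D U I]
  23. access F: HIT. Cache (old->new): [F D U I]
  24. access G: MISS, evict F. Cache (old->new): [D U I G]
  25. access F: MISS, evict D. Cache (old->new): [U I G F]
  26. access D: MISS, evict U. Cache (old->new): [I G F D]
  27. access I: HIT. Cache (old->new): [I G F D]
  28. access D: HIT. Cache (old->new): [I G F D]
Total: 20 hits, 8 misses, 4 evictions

Answer: MHHMHHHHMMHHHHHMHHHHHHHMMMHH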